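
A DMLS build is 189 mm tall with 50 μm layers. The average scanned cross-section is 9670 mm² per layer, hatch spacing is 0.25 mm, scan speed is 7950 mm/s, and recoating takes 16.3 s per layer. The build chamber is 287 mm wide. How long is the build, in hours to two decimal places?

22.22 hours

Layer count = ceil(189 / 0.05) = 3780.
Hatch length per layer = 9670 / 0.25, so 38680 mm.
Laser time per layer = 38680 / 7950 = 4.8654 s.
Per-layer time: 4.8654 + 16.3 → 21.1654 s.
Total: 3780 × 21.1654 s = 80005.212 s → 22.22 hours.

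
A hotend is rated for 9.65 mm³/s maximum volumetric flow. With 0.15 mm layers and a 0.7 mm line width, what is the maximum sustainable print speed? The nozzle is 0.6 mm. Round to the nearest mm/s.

Extrusion cross-section: 0.15 × 0.7 → 0.105 mm².
Max speed = 9.65 / 0.105 = 91.90 ≈ 92 mm/s.

92 mm/s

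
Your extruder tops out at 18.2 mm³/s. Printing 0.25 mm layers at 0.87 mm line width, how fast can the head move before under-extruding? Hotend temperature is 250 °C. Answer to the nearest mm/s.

A = 0.25 × 0.87 = 0.2175 mm².
v_max = Q/A = 18.2/0.2175 = 83.68 mm/s → 84 mm/s.

84 mm/s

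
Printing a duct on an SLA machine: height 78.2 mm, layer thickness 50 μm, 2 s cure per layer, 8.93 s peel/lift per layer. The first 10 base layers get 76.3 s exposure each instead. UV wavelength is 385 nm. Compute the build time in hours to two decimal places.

4.95 hours

Layers = ⌈78.2/0.05⌉ = 1564.
Bottom layers: 10 × (76.3 + 8.93) → 852.3 s.
Regular layers: 1554 × (2 + 8.93) → 16985.22 s.
Total = 852.3 + 16985.22 = 17837.52 s = 4.95 hours.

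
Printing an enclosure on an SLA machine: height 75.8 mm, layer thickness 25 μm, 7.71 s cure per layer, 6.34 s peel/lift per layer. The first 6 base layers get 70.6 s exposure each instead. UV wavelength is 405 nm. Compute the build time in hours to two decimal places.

Number of layers: 75.8 / 0.025 → 3032 (rounded up).
Bottom layers: 6 × (70.6 + 6.34) → 461.64 s.
Remaining layers = 3026 × (7.71 + 6.34), so 42515.3 s.
Sum: 461.64 + 42515.3 = 42976.94 s → 11.94 hours.

11.94 hours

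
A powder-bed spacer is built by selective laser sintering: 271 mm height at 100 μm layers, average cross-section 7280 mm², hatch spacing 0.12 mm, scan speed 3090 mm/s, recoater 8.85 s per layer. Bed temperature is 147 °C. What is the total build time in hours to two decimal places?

Layer count = ceil(271 / 0.1) = 2710.
Hatch length per layer: 7280 / 0.12 → 60666.7 mm.
Scan time per layer = 60666.7 / 3090, so 19.6332 s.
Time per layer: 19.6332 + 8.85 → 28.4832 s.
Total: 2710 × 28.4832 s = 77189.472 s → 21.44 hours.

21.44 hours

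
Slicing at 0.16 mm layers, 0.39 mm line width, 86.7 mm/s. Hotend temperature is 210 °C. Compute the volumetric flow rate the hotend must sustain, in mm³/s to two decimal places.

Bead cross-section = 0.16 × 0.39, so 0.0624 mm².
Volumetric flow = 86.7 × 0.0624 = 5.41 mm³/s.

5.41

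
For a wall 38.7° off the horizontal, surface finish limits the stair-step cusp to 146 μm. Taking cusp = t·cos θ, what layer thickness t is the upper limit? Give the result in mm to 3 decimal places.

cos(38.7°) = 0.7804; t_max = 0.146/0.7804 = 0.187 mm.

0.187 mm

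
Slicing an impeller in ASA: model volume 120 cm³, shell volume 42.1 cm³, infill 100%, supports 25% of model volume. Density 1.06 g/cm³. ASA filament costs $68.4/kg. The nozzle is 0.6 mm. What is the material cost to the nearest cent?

Volume inside the shell: 120 − 42.1 → 77.9 cm³.
Deposited infill: 1.00 × 77.9 → 77.9 cm³.
Support: 0.25 × 120 → 30 cm³.
Total extruded: 42.1 + 77.9 + 30 → 150 cm³.
Mass: 150 × 1.06 → 159 g.
Cost = 159 g / 1000 × $68.4/kg = $10.88.

$10.88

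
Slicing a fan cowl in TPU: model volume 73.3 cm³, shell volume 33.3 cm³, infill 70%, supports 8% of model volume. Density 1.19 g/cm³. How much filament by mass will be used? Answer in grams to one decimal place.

Interior volume = 73.3 − 33.3, so 40 cm³.
Infill deposited = 0.70 × 40 = 28 cm³.
Support = 0.08 × 73.3, so 5.864 cm³.
Total printed volume: 33.3 + 28 + 5.864 → 67.164 cm³.
Mass: 67.164 × 1.19 → 79.92516 g.

79.9 g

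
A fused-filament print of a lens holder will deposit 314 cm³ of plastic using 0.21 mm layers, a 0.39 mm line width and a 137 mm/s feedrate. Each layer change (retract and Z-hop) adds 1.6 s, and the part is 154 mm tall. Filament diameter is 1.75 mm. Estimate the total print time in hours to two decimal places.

Line area: 0.21 × 0.39 → 0.0819 mm².
Path length: 314000 mm³ / 0.0819 mm² → 3833943.8 mm.
Print-move time = 3833943.8 / 137, so 27985 s.
Number of layers: 154 / 0.21 → 734 (rounded up).
Non-print overhead = 734 × 1.6, so 1174.4 s.
Total = 27985 + 1174.4 = 29159.4 s = 8.10 hours.

8.10 hours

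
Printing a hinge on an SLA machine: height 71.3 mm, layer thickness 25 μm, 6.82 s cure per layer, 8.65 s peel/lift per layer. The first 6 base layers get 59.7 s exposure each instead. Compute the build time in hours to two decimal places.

Number of layers: 71.3 / 0.025 → 2852 (rounded up).
Base layers = 6 × (59.7 + 8.65), so 410.1 s.
Normal layers = 2846 × (6.82 + 8.65) = 44027.62 s.
Sum: 410.1 + 44027.62 = 44437.72 s → 12.34 hours.

12.34 hours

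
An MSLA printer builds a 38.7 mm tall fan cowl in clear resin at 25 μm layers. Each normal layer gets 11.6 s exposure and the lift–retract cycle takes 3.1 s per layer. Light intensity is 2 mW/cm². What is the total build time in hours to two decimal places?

Layer count = ceil(38.7 / 0.025) = 1548.
Cycle time: 11.6 + 3.1 → 14.7 s.
Build time: 1548 × 14.7 s = 22755.6 s, i.e. 6.32 hours.

6.32 hours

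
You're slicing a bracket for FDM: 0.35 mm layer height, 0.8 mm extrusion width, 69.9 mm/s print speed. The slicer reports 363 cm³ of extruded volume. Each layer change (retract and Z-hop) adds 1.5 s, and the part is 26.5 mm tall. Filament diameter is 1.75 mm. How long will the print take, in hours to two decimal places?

5.18 hours

Line area = 0.35 × 0.8 = 0.28 mm².
Toolpath length = 363 cm³ / 0.28 mm² = 363000 / 0.28 = 1296428.6 mm.
Print-move time: 1296428.6 / 69.9 → 18546.9 s.
Layers = ⌈26.5/0.35⌉ = 76.
Z-hop total = 76 × 1.5 = 114 s.
Altogether 18546.9 + 114 = 18660.9 s, i.e. 5.18 hours.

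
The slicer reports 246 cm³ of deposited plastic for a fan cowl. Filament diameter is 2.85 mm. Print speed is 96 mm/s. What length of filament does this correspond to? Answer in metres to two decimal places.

38.56 m

A = π r² = π × 1.425² = 6.3794 mm².
Length = 246 cm³ / 6.3794 mm² = 246000 / 6.3794 = 38561.62 mm = 38.56 m.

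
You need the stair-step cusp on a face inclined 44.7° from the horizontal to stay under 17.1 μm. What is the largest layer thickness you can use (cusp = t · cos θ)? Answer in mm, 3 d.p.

0.024 mm

t = h_c / cos θ = 0.0171 / 0.7108 = 0.024 mm.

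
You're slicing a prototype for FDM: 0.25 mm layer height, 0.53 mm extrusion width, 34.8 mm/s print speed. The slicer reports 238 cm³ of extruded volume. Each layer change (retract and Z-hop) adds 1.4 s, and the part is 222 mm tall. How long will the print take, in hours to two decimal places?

14.68 hours

Line area = 0.25 × 0.53, so 0.1325 mm².
Total extruded path = 238000/0.1325 = 1796226.4 mm.
Extrusion time = 1796226.4 / 34.8, so 51615.7 s.
Layer count = ceil(222 / 0.25) = 888.
Non-print overhead: 888 × 1.4 → 1243.2 s.
Altogether 51615.7 + 1243.2 = 52858.9 s, i.e. 14.68 hours.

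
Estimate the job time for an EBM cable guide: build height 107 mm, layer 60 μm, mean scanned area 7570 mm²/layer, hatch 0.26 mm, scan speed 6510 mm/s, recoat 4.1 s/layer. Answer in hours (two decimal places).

Layer count = ceil(107 / 0.06) = 1784.
Scan path per layer = 7570 / 0.26 = 29115.4 mm.
Per-layer scan time: 29115.4 / 6510 → 4.4724 s.
Layer cycle = 4.4724 + 4.1 = 8.5724 s.
Build time = 1784 × 8.5724 = 15293.1616 s = 4.25 hours.

4.25 hours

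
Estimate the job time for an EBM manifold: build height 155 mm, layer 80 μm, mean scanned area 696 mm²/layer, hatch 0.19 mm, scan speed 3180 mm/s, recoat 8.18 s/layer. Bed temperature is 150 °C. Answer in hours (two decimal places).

5.02 hours

Layer count = ceil(155 / 0.08) = 1938.
Hatch length per layer = 696 / 0.19, so 3663.2 mm.
Per-layer scan time: 3663.2 / 3180 → 1.1519 s.
Per-layer time: 1.1519 + 8.18 → 9.3319 s.
Total: 1938 × 9.3319 s = 18085.2222 s → 5.02 hours.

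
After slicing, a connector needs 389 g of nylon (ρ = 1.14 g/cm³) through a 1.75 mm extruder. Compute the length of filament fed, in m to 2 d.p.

141.87 m

Volume = 389 g / 1.14 g·cm⁻³ = 341.2281 cm³ = 341228.1 mm³.
Cross-section of 1.75 mm filament: π·(1.75/2)² = 2.4053 mm².
Length = 341228.1 / 2.4053 = 141865.09 mm = 141.87 m.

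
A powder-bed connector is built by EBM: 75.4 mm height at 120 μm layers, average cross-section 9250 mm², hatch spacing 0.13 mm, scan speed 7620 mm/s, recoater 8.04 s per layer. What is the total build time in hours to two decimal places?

Layers = ⌈75.4/0.12⌉ = 629.
Per-layer scan distance = 9250 / 0.13 = 71153.8 mm.
Per-layer scan time = 71153.8 / 7620, so 9.3378 s.
Time per layer: 9.3378 + 8.04 → 17.3778 s.
629 layers × 17.3778 s/layer = 10930.6362 s, i.e. 3.04 hours.

3.04 hours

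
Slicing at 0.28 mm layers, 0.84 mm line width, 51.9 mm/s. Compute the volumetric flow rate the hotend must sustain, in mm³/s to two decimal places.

Bead cross-section = 0.28 × 0.84 = 0.2352 mm².
Volumetric flow = 51.9 × 0.2352 = 12.21 mm³/s.

12.21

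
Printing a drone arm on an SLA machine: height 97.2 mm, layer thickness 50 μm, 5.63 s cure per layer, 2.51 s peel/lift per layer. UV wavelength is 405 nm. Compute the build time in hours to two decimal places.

4.40 hours

Layer count = ceil(97.2 / 0.05) = 1944.
Per-layer time = 5.63 + 2.51, so 8.14 s.
Build time: 1944 × 8.14 s = 15824.16 s, i.e. 4.40 hours.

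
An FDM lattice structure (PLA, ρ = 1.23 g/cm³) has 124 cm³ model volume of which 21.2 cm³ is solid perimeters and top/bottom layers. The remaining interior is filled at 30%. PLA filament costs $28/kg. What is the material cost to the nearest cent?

Infill region = 124 − 21.2, so 102.8 cm³.
Infill volume = 0.30 × 102.8, so 30.84 cm³.
Deposited volume: 21.2 + 30.84 → 52.04 cm³.
Mass = 52.04 × 1.23, so 64.0092 g.
Cost = 64.0092 g / 1000 × $28/kg = $1.79.

$1.79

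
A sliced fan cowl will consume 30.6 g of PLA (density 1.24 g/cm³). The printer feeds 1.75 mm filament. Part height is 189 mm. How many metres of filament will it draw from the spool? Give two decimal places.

10.26 m

Extruded volume: 30.6/1.24 = 24.6774 cm³ (24677.4 mm³).
Cross-section of 1.75 mm filament: π·(1.75/2)² = 2.4053 mm².
Length = 24677.4 / 2.4053 = 10259.59 mm = 10.26 m.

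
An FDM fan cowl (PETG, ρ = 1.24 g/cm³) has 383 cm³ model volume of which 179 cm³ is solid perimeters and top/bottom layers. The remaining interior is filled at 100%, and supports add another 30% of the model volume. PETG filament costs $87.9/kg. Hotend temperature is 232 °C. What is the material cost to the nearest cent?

$54.27

Interior volume = 383 − 179, so 204 cm³.
Infill volume: 1.00 × 204 → 204 cm³.
Support = 0.30 × 383, so 114.9 cm³.
Deposited volume = 179 + 204 + 114.9, so 497.9 cm³.
Mass = 497.9 × 1.24 = 617.396 g.
At $87.9/kg: 617.396/1000 × 87.9 = $54.27.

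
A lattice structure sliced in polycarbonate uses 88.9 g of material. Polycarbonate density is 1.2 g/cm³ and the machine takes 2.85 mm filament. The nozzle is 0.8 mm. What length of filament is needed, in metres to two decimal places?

Volume = 88.9 g / 1.2 g·cm⁻³ = 74.0833 cm³ = 74083.3 mm³.
A = π r² = π × 1.425² = 6.3794 mm².
Length = 74083.3 / 6.3794 = 11612.89 mm = 11.61 m.

11.61 m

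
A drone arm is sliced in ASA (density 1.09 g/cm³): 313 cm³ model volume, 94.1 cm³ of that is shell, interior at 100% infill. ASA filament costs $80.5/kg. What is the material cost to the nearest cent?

Infill region = 313 − 94.1 = 218.9 cm³.
Infill volume = 1.00 × 218.9, so 218.9 cm³.
Deposited volume = 94.1 + 218.9, so 313 cm³.
Mass = 313 × 1.09 = 341.17 g.
Cost = 341.17 g / 1000 × $80.5/kg = $27.46.

$27.46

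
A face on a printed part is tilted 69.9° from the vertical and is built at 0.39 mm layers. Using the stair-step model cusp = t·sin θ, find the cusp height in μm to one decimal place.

sin(69.9°) = 0.9391, so cusp = 0.39 × 0.9391 = 0.366249 mm → 366.2 μm.

366.2 μm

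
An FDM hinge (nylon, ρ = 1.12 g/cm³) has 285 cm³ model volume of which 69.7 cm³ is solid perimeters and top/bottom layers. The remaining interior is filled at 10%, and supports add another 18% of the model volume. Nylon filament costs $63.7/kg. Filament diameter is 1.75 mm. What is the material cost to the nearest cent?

Volume inside the shell = 285 − 69.7 = 215.3 cm³.
Infill deposited = 0.10 × 215.3 = 21.53 cm³.
Support = 0.18 × 285, so 51.3 cm³.
Deposited volume = 69.7 + 21.53 + 51.3 = 142.53 cm³.
Mass: 142.53 × 1.12 → 159.6336 g.
Cost = 159.6336 g / 1000 × $63.7/kg = $10.17.

$10.17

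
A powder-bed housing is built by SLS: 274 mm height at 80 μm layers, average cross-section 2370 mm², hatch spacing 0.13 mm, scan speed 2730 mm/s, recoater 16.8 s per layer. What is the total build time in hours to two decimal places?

22.34 hours

Number of layers: 274 / 0.08 → 3425 (rounded up).
Per-layer scan distance = 2370 / 0.13, so 18230.8 mm.
Per-layer scan time = 18230.8 / 2730, so 6.6779 s.
Layer cycle: 6.6779 + 16.8 → 23.4779 s.
3425 layers × 23.4779 s/layer = 80411.8075 s, i.e. 22.34 hours.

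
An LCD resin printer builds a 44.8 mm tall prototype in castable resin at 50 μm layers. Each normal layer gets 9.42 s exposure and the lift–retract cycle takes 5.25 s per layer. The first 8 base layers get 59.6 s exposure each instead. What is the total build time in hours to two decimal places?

3.76 hours

Layers = ⌈44.8/0.05⌉ = 896.
Base layers = 8 × (59.6 + 5.25), so 518.8 s.
Normal layers = 888 × (9.42 + 5.25) = 13026.96 s.
Total = 518.8 + 13026.96 = 13545.76 s = 3.76 hours.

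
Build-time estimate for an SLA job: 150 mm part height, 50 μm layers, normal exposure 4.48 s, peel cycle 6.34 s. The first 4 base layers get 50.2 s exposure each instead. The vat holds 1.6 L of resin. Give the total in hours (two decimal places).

Layers = ⌈150/0.05⌉ = 3000.
Burn-in layers: 4 × (50.2 + 6.34) → 226.16 s.
Normal layers: 2996 × (4.48 + 6.34) → 32416.72 s.
Sum: 226.16 + 32416.72 = 32642.88 s → 9.07 hours.

9.07 hours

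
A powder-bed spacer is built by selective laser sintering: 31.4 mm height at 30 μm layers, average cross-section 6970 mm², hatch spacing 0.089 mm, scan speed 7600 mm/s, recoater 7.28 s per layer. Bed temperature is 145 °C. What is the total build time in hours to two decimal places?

5.11 hours

Layers = ⌈31.4/0.03⌉ = 1047.
Hatch length per layer: 6970 / 0.089 → 78314.6 mm.
Per-layer scan time = 78314.6 / 7600 = 10.3046 s.
Time per layer = 10.3046 + 7.28, so 17.5846 s.
1047 layers × 17.5846 s/layer = 18411.0762 s, i.e. 5.11 hours.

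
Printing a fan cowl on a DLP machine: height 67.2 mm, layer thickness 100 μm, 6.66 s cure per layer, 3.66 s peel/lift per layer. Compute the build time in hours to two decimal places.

1.93 hours

Number of layers: 67.2 / 0.1 → 672 (rounded up).
Per-layer time = 6.66 + 3.66, so 10.32 s.
Build time: 672 × 10.32 s = 6935.04 s, i.e. 1.93 hours.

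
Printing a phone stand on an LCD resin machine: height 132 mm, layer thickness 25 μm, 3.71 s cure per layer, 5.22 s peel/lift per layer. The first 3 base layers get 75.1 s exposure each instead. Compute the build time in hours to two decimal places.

13.16 hours

Number of layers: 132 / 0.025 → 5280 (rounded up).
Base layers: 3 × (75.1 + 5.22) → 240.96 s.
Regular layers: 5277 × (3.71 + 5.22) → 47123.61 s.
Sum: 240.96 + 47123.61 = 47364.57 s → 13.16 hours.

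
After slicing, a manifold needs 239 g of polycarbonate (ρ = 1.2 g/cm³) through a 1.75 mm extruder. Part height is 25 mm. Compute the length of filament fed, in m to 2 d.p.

Extruded volume: 239/1.2 = 199.1667 cm³ (199166.7 mm³).
Cross-section of 1.75 mm filament: π·(1.75/2)² = 2.4053 mm².
L = V/A = 199166.7/2.4053 = 82803.27 mm → 82.80 m.

82.80 m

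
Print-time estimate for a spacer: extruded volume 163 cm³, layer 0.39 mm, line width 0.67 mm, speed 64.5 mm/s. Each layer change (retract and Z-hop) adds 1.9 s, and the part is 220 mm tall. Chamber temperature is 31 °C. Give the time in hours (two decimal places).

2.98 hours

Line area = 0.39 × 0.67 = 0.2613 mm².
Toolpath length = 163 cm³ / 0.2613 mm² = 163000 / 0.2613 = 623804.1 mm.
Extrusion time: 623804.1 / 64.5 → 9671.4 s.
Layer count = ceil(220 / 0.39) = 565.
Non-print overhead: 565 × 1.9 → 1073.5 s.
Altogether 9671.4 + 1073.5 = 10744.9 s, i.e. 2.98 hours.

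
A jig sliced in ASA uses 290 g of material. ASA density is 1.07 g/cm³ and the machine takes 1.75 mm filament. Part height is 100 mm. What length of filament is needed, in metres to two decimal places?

112.68 m

Volume = 290 g / 1.07 g·cm⁻³ = 271.028 cm³ = 271028 mm³.
Filament cross-section = π × (1.75/2)² = 2.4053 mm².
L = V/A = 271028/2.4053 = 112679.5 mm → 112.68 m.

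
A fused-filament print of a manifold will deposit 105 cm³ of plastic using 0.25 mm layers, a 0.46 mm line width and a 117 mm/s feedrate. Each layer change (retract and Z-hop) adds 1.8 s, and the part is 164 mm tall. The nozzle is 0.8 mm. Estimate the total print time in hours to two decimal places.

Line area: 0.25 × 0.46 → 0.115 mm².
Total extruded path = 105000/0.115 = 913043.5 mm.
Extrusion time: 913043.5 / 117 → 7803.8 s.
Layer count = ceil(164 / 0.25) = 656.
Non-print overhead = 656 × 1.8 = 1180.8 s.
Altogether 7803.8 + 1180.8 = 8984.6 s, i.e. 2.50 hours.

2.50 hours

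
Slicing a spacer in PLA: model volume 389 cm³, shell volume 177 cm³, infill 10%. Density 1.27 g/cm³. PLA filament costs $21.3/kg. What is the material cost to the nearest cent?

$5.36

Infill region = 389 − 177 = 212 cm³.
Deposited infill = 0.10 × 212 = 21.2 cm³.
Total printed volume: 177 + 21.2 → 198.2 cm³.
Mass: 198.2 × 1.27 → 251.714 g.
Cost = 251.714 g / 1000 × $21.3/kg = $5.36.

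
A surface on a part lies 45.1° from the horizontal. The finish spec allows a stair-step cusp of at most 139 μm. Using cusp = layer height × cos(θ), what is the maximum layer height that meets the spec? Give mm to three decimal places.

0.197 mm

t = h_c / cos θ = 0.139 / 0.7059 = 0.197 mm.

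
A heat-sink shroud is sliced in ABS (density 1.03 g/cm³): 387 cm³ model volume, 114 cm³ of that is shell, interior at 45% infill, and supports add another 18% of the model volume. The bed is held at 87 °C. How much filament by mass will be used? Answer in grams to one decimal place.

315.7 g

Infill region = 387 − 114, so 273 cm³.
Deposited infill = 0.45 × 273 = 122.85 cm³.
Support: 0.18 × 387 → 69.66 cm³.
Deposited volume: 114 + 122.85 + 69.66 → 306.51 cm³.
Mass: 306.51 × 1.03 → 315.7053 g.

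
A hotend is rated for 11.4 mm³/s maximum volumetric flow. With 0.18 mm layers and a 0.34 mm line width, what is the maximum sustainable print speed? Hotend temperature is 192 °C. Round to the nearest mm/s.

Bead cross-section = 0.18 × 0.34 = 0.0612 mm².
Max speed = 11.4 / 0.0612 = 186.27 ≈ 186 mm/s.

186 mm/s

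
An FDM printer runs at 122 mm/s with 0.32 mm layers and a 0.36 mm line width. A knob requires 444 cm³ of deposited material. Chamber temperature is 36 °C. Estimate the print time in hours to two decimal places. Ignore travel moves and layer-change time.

8.78 hours

Bead cross-section = 0.32 × 0.36 = 0.1152 mm².
Total extruded path = 444000/0.1152 = 3854166.7 mm.
Time extruding = 3854166.7 / 122, so 31591.5 s.
That's 31591.5 s → 8.78 hours.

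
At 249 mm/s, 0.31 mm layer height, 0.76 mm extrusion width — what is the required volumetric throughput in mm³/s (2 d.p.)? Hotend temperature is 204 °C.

A = 0.31 × 0.76, so 0.2356 mm².
Q = v·A = 249 × 0.2356 = 58.66 mm³/s.

58.66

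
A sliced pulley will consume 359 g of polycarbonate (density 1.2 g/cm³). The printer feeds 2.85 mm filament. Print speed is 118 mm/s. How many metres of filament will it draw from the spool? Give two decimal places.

46.90 m

Volume = 359 g / 1.2 g·cm⁻³ = 299.1667 cm³ = 299166.7 mm³.
A = π r² = π × 1.425² = 6.3794 mm².
Length = 299166.7 / 6.3794 = 46895.74 mm = 46.90 m.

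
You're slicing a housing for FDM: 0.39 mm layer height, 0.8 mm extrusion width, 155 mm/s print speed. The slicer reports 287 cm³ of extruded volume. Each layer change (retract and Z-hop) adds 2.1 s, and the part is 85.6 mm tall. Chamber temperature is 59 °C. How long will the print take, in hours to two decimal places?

Line area: 0.39 × 0.8 → 0.312 mm².
Path length: 287000 mm³ / 0.312 mm² → 919871.8 mm.
Time extruding = 919871.8 / 155, so 5934.7 s.
Number of layers: 85.6 / 0.39 → 220 (rounded up).
Z-hop total = 220 × 2.1 = 462 s.
Total = 5934.7 + 462 = 6396.7 s = 1.78 hours.

1.78 hours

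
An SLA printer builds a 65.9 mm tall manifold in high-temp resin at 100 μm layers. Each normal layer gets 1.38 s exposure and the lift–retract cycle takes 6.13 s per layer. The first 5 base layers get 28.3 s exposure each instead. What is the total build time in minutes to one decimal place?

Layers = ⌈65.9/0.1⌉ = 659.
Burn-in layers = 5 × (28.3 + 6.13) = 172.15 s.
Regular layers: 654 × (1.38 + 6.13) → 4911.54 s.
Total = 172.15 + 4911.54 = 5083.69 s = 84.7 minutes.

84.7 minutes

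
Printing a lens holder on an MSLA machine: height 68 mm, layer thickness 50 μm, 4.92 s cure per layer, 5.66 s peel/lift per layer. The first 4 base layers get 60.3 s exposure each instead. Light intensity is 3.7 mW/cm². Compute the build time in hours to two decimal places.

Number of layers: 68 / 0.05 → 1360 (rounded up).
Bottom layers: 4 × (60.3 + 5.66) → 263.84 s.
Regular layers: 1356 × (4.92 + 5.66) → 14346.48 s.
Sum: 263.84 + 14346.48 = 14610.32 s → 4.06 hours.

4.06 hours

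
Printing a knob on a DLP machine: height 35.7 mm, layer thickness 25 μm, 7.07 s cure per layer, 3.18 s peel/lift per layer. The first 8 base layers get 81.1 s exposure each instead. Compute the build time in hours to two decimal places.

Layer count = ceil(35.7 / 0.025) = 1428.
Bottom layers = 8 × (81.1 + 3.18) = 674.24 s.
Remaining layers: 1420 × (7.07 + 3.18) → 14555 s.
Sum: 674.24 + 14555 = 15229.24 s → 4.23 hours.

4.23 hours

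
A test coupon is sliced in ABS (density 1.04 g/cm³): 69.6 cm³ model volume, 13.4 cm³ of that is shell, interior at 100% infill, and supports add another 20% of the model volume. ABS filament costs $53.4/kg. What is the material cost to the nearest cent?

Infill region = 69.6 − 13.4, so 56.2 cm³.
Infill volume = 1.00 × 56.2 = 56.2 cm³.
Support = 0.20 × 69.6, so 13.92 cm³.
Deposited volume = 13.4 + 56.2 + 13.92 = 83.52 cm³.
Mass = 83.52 × 1.04, so 86.8608 g.
Cost = 86.8608 g / 1000 × $53.4/kg = $4.64.

$4.64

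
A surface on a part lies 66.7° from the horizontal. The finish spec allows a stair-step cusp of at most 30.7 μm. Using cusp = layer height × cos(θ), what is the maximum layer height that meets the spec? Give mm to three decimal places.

Layer height = cusp / cos(66.7°) = 0.0307 / 0.3955 = 0.078 mm.

0.078 mm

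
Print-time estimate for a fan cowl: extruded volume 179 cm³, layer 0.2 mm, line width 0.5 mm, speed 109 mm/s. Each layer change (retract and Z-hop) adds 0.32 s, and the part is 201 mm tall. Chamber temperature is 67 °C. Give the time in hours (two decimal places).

4.65 hours

Bead cross-section = 0.2 × 0.5, so 0.1 mm².
Path length: 179000 mm³ / 0.1 mm² → 1790000 mm.
Time extruding: 1790000 / 109 → 16422 s.
Number of layers: 201 / 0.2 → 1005 (rounded up).
Layer-change overhead: 1005 × 0.32 → 321.6 s.
Altogether 16422 + 321.6 = 16743.6 s, i.e. 4.65 hours.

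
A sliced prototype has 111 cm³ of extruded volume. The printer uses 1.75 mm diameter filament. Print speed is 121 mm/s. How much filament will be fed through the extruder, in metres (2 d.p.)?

A = π r² = π × 0.875² = 2.4053 mm².
L = 111000 mm³ / 2.4053 mm² = 46148.09 mm, i.e. 46.15 m.

46.15 m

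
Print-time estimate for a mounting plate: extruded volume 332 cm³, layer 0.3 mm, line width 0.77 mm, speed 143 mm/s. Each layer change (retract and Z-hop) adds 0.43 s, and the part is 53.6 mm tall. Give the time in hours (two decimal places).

2.81 hours

Bead cross-section = 0.3 × 0.77 = 0.231 mm².
Path length: 332000 mm³ / 0.231 mm² → 1437229.4 mm.
Time extruding = 1437229.4 / 143 = 10050.6 s.
Layers = ⌈53.6/0.3⌉ = 179.
Z-hop total = 179 × 0.43 = 76.97 s.
Total = 10050.6 + 76.97 = 10127.57 s = 2.81 hours.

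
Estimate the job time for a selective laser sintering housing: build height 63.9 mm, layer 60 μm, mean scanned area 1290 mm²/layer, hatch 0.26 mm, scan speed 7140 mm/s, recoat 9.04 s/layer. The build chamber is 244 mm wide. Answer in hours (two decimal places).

Number of layers: 63.9 / 0.06 → 1065 (rounded up).
Scan path per layer = 1290 / 0.26, so 4961.5 mm.
Laser time per layer = 4961.5 / 7140 = 0.6949 s.
Time per layer: 0.6949 + 9.04 → 9.7349 s.
Total: 1065 × 9.7349 s = 10367.6685 s → 2.88 hours.

2.88 hours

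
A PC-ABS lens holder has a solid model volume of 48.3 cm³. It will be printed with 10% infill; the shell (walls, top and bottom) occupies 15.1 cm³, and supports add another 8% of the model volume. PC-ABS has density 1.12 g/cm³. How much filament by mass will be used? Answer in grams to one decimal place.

Interior volume = 48.3 − 15.1 = 33.2 cm³.
Infill volume: 0.10 × 33.2 → 3.32 cm³.
Support: 0.08 × 48.3 → 3.864 cm³.
Total printed volume: 15.1 + 3.32 + 3.864 → 22.284 cm³.
Mass: 22.284 × 1.12 → 24.95808 g.

25.0 g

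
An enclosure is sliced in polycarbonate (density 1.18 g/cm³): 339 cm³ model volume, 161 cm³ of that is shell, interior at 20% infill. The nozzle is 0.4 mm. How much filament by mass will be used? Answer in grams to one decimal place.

Infill region = 339 − 161 = 178 cm³.
Deposited infill = 0.20 × 178 = 35.6 cm³.
Total extruded: 161 + 35.6 → 196.6 cm³.
Mass: 196.6 × 1.18 → 231.988 g.

232.0 g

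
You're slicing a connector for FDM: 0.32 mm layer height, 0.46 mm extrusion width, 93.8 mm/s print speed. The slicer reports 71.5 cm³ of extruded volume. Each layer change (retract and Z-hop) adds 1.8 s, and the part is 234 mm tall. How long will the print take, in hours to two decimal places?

1.80 hours

Extrusion cross-section: 0.32 × 0.46 → 0.1472 mm².
Total extruded path = 71500/0.1472 = 485733.7 mm.
Time extruding = 485733.7 / 93.8 = 5178.4 s.
Number of layers: 234 / 0.32 → 732 (rounded up).
Z-hop total = 732 × 1.8 = 1317.6 s.
Total = 5178.4 + 1317.6 = 6496 s = 1.80 hours.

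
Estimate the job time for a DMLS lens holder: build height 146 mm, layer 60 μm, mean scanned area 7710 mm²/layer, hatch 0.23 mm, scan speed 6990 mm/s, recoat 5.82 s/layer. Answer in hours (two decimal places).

Layers = ⌈146/0.06⌉ = 2434.
Hatch length per layer = 7710 / 0.23 = 33521.7 mm.
Laser time per layer = 33521.7 / 6990 = 4.7957 s.
Layer cycle = 4.7957 + 5.82 = 10.6157 s.
2434 layers × 10.6157 s/layer = 25838.6138 s, i.e. 7.18 hours.

7.18 hours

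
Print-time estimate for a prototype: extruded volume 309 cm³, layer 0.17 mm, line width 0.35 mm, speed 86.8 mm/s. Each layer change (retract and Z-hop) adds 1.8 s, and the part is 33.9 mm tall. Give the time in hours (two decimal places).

Bead cross-section = 0.17 × 0.35, so 0.0595 mm².
Path length: 309000 mm³ / 0.0595 mm² → 5193277.3 mm.
Time extruding: 5193277.3 / 86.8 → 59830.4 s.
Number of layers: 33.9 / 0.17 → 200 (rounded up).
Non-print overhead = 200 × 1.8, so 360 s.
Altogether 59830.4 + 360 = 60190.4 s, i.e. 16.72 hours.

16.72 hours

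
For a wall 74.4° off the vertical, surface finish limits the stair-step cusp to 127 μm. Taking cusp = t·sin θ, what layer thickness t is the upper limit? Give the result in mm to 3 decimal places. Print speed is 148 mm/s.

0.132 mm

t = h_c / sin θ = 0.127 / 0.9632 = 0.132 mm.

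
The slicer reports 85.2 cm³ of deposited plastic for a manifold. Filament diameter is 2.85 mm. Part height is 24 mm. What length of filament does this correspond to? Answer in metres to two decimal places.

Filament cross-section = π × (2.85/2)² = 6.3794 mm².
Length = 85.2 cm³ / 6.3794 mm² = 85200 / 6.3794 = 13355.49 mm = 13.36 m.

13.36 m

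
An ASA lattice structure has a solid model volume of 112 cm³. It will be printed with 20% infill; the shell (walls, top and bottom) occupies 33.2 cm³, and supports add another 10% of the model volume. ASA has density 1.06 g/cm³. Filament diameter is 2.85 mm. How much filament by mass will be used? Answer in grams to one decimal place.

Volume inside the shell: 112 − 33.2 → 78.8 cm³.
Infill deposited = 0.20 × 78.8, so 15.76 cm³.
Support: 0.10 × 112 → 11.2 cm³.
Total printed volume = 33.2 + 15.76 + 11.2, so 60.16 cm³.
Mass: 60.16 × 1.06 → 63.7696 g.

63.8 g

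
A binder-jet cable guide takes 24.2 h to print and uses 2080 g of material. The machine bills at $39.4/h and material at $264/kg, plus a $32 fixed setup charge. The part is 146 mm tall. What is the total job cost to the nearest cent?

$1534.60

Machine cost = 39.4 × 24.2, so $953.48.
Material charge: 264 × 2080/1000 → $549.12.
Total = 953.48 + 549.12 + 32 = $1534.60.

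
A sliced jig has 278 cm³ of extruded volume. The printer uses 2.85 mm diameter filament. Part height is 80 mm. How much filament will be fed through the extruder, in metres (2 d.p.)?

43.58 m

Cross-section of 2.85 mm filament: π·(2.85/2)² = 6.3794 mm².
Length = 278 cm³ / 6.3794 mm² = 278000 / 6.3794 = 43577.77 mm = 43.58 m.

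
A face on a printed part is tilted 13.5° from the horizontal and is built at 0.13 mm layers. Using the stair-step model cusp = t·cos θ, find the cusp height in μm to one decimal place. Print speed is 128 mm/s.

h_c = t·cos θ = 0.13 × 0.9724 = 0.126412 mm (126.4 μm).

126.4 μm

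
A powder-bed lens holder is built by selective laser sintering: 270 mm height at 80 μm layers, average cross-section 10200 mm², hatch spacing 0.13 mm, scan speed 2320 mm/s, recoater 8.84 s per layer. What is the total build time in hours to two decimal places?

Layer count = ceil(270 / 0.08) = 3375.
Per-layer scan distance = 10200 / 0.13 = 78461.5 mm.
Per-layer scan time: 78461.5 / 2320 → 33.8196 s.
Per-layer time: 33.8196 + 8.84 → 42.6596 s.
Total: 3375 × 42.6596 s = 143976.15 s → 39.99 hours.

39.99 hours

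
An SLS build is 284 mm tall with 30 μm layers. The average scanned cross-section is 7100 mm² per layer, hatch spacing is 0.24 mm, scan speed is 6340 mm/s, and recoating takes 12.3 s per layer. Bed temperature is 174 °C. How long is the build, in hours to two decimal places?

44.62 hours

Number of layers: 284 / 0.03 → 9467 (rounded up).
Hatch length per layer = 7100 / 0.24 = 29583.3 mm.
Per-layer scan time = 29583.3 / 6340 = 4.6661 s.
Time per layer = 4.6661 + 12.3, so 16.9661 s.
Total: 9467 × 16.9661 s = 160618.0687 s → 44.62 hours.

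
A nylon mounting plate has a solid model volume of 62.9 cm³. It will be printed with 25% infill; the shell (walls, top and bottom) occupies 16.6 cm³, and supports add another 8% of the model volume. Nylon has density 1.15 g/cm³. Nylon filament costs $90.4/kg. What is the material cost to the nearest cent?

$3.45

Volume inside the shell = 62.9 − 16.6 = 46.3 cm³.
Infill volume = 0.25 × 46.3 = 11.575 cm³.
Support: 0.08 × 62.9 → 5.032 cm³.
Total printed volume = 16.6 + 11.575 + 5.032 = 33.207 cm³.
Mass = 33.207 × 1.15, so 38.18805 g.
Cost = 38.18805 g / 1000 × $90.4/kg = $3.45.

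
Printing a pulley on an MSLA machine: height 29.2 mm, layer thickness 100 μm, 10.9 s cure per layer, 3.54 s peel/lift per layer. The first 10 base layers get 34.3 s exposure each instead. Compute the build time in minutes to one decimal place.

74.2 minutes

Layer count = ceil(29.2 / 0.1) = 292.
Base layers = 10 × (34.3 + 3.54), so 378.4 s.
Regular layers = 282 × (10.9 + 3.54) = 4072.08 s.
Total = 378.4 + 4072.08 = 4450.48 s = 74.2 minutes.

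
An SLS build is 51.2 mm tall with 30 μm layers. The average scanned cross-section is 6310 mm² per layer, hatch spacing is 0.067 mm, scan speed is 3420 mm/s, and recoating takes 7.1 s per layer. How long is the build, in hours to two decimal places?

Layer count = ceil(51.2 / 0.03) = 1707.
Hatch length per layer = 6310 / 0.067 = 94179.1 mm.
Per-layer scan time = 94179.1 / 3420, so 27.5377 s.
Time per layer = 27.5377 + 7.1, so 34.6377 s.
Total: 1707 × 34.6377 s = 59126.5539 s → 16.42 hours.

16.42 hours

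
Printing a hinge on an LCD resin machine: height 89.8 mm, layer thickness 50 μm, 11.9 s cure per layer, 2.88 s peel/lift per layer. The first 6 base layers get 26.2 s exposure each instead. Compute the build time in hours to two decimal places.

7.40 hours

Layers = ⌈89.8/0.05⌉ = 1796.
Base layers = 6 × (26.2 + 2.88), so 174.48 s.
Regular layers: 1790 × (11.9 + 2.88) → 26456.2 s.
Sum: 174.48 + 26456.2 = 26630.68 s → 7.40 hours.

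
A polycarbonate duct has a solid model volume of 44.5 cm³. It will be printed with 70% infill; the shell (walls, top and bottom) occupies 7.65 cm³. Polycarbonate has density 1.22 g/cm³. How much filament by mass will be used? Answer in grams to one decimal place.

Interior volume: 44.5 − 7.65 → 36.85 cm³.
Infill deposited: 0.70 × 36.85 → 25.795 cm³.
Total printed volume = 7.65 + 25.795, so 33.445 cm³.
Mass: 33.445 × 1.22 → 40.8029 g.

40.8 g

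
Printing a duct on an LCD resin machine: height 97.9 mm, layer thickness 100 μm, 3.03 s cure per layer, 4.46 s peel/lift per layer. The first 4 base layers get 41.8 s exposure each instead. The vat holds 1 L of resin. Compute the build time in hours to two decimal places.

Layer count = ceil(97.9 / 0.1) = 979.
Burn-in layers = 4 × (41.8 + 4.46) = 185.04 s.
Normal layers: 975 × (3.03 + 4.46) → 7302.75 s.
Total = 185.04 + 7302.75 = 7487.79 s = 2.08 hours.

2.08 hours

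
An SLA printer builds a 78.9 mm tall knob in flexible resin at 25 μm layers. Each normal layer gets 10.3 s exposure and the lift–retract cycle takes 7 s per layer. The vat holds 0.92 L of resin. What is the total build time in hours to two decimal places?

Number of layers: 78.9 / 0.025 → 3156 (rounded up).
Cycle time = 10.3 + 7, so 17.3 s.
Total = 3156 × 17.3 = 54598.8 s = 15.17 hours.

15.17 hours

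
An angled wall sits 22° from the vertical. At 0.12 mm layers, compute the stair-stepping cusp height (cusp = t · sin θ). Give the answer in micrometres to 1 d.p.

45.0 μm

Cusp = layer height × sin(22°) = 0.12 × 0.3746 = 0.044952 mm = 45.0 μm.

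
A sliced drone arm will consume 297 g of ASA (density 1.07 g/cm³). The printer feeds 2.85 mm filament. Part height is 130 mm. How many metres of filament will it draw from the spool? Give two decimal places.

Extruded volume: 297/1.07 = 277.5701 cm³ (277570.1 mm³).
Cross-section of 2.85 mm filament: π·(2.85/2)² = 6.3794 mm².
Length = 277570.1 / 6.3794 = 43510.38 mm = 43.51 m.

43.51 m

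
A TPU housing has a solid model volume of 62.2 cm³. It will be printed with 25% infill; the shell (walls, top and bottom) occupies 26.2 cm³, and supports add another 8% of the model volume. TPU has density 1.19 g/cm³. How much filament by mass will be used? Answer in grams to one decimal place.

47.8 g

Interior volume: 62.2 − 26.2 → 36 cm³.
Infill volume = 0.25 × 36 = 9 cm³.
Support: 0.08 × 62.2 → 4.976 cm³.
Total printed volume: 26.2 + 9 + 4.976 → 40.176 cm³.
Mass: 40.176 × 1.19 → 47.80944 g.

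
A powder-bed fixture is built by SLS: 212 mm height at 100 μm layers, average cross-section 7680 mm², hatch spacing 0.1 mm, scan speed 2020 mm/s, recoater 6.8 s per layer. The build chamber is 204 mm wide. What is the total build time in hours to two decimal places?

26.39 hours

Number of layers: 212 / 0.1 → 2120 (rounded up).
Scan path per layer: 7680 / 0.1 → 76800 mm.
Laser time per layer: 76800 / 2020 → 38.0198 s.
Per-layer time = 38.0198 + 6.8, so 44.8198 s.
Build time = 2120 × 44.8198 = 95017.976 s = 26.39 hours.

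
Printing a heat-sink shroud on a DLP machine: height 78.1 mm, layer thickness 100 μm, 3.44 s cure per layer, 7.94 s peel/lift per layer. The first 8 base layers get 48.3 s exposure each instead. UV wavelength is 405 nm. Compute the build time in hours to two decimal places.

2.57 hours

Number of layers: 78.1 / 0.1 → 781 (rounded up).
Burn-in layers = 8 × (48.3 + 7.94), so 449.92 s.
Regular layers = 773 × (3.44 + 7.94) = 8796.74 s.
Total = 449.92 + 8796.74 = 9246.66 s = 2.57 hours.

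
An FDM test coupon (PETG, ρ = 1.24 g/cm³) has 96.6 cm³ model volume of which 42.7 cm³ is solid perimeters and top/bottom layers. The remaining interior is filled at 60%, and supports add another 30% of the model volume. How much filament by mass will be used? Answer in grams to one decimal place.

129.0 g

Infill region = 96.6 − 42.7 = 53.9 cm³.
Infill deposited = 0.60 × 53.9, so 32.34 cm³.
Support = 0.30 × 96.6 = 28.98 cm³.
Total printed volume: 42.7 + 32.34 + 28.98 → 104.02 cm³.
Mass = 104.02 × 1.24, so 128.9848 g.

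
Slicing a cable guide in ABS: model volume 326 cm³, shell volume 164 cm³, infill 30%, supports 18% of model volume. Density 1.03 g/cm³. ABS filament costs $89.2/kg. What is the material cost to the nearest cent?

Infill region = 326 − 164, so 162 cm³.
Infill volume = 0.30 × 162 = 48.6 cm³.
Support = 0.18 × 326 = 58.68 cm³.
Total printed volume = 164 + 48.6 + 58.68 = 271.28 cm³.
Mass = 271.28 × 1.03, so 279.4184 g.
Cost = 279.4184 g / 1000 × $89.2/kg = $24.92.

$24.92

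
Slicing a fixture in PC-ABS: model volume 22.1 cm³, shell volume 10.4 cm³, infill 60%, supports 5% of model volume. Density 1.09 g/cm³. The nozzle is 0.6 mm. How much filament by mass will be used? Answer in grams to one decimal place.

Volume inside the shell: 22.1 − 10.4 → 11.7 cm³.
Deposited infill = 0.60 × 11.7, so 7.02 cm³.
Support: 0.05 × 22.1 → 1.105 cm³.
Total extruded = 10.4 + 7.02 + 1.105 = 18.525 cm³.
Mass = 18.525 × 1.09, so 20.19225 g.

20.2 g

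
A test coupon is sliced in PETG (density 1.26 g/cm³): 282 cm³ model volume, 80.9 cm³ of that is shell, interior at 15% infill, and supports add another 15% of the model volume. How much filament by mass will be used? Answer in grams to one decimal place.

193.2 g

Infill region = 282 − 80.9, so 201.1 cm³.
Infill volume: 0.15 × 201.1 → 30.165 cm³.
Support = 0.15 × 282, so 42.3 cm³.
Deposited volume = 80.9 + 30.165 + 42.3, so 153.365 cm³.
Mass = 153.365 × 1.26, so 193.2399 g.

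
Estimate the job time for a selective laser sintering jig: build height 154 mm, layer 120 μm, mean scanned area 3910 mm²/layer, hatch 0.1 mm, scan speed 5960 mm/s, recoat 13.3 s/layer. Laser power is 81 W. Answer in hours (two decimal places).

7.08 hours

Layer count = ceil(154 / 0.12) = 1284.
Scan path per layer = 3910 / 0.1, so 39100 mm.
Laser time per layer = 39100 / 5960, so 6.5604 s.
Layer cycle: 6.5604 + 13.3 → 19.8604 s.
1284 layers × 19.8604 s/layer = 25500.7536 s, i.e. 7.08 hours.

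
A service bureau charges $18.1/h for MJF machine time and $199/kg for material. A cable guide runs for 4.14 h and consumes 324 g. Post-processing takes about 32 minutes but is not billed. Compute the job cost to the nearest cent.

$139.41

Machine-time cost: 18.1 × 4.14 → $74.934.
Material charge: 199 × 324/1000 → $64.476.
Total = 74.934 + 64.476 = $139.41.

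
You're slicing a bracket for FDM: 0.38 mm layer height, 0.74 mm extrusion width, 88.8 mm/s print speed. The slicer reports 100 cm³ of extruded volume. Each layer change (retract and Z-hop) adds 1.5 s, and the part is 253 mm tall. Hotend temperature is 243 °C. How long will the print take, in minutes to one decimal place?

Line area = 0.38 × 0.74 = 0.2812 mm².
Total extruded path = 100000/0.2812 = 355618.8 mm.
Print-move time: 355618.8 / 88.8 → 4004.7 s.
Layer count = ceil(253 / 0.38) = 666.
Layer-change overhead = 666 × 1.5, so 999 s.
Total = 4004.7 + 999 = 5003.7 s = 83.4 minutes.

83.4 minutes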